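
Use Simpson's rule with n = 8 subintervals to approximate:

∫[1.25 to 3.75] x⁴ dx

f(x) = x⁴
a = 1.25, b = 3.75, n = 8
h = (b - a)/n = 0.312500

Simpson's rule: (h/3)[f(x₀) + 4f(x₁) + 2f(x₂) + ... + f(xₙ)]

x_0 = 1.2500, f(x_0) = 2.441406, coefficient = 1
x_1 = 1.5625, f(x_1) = 5.960464, coefficient = 4
x_2 = 1.8750, f(x_2) = 12.359619, coefficient = 2
x_3 = 2.1875, f(x_3) = 22.897720, coefficient = 4
x_4 = 2.5000, f(x_4) = 39.062500, coefficient = 2
x_5 = 2.8125, f(x_5) = 62.570572, coefficient = 4
x_6 = 3.1250, f(x_6) = 95.367432, coefficient = 2
x_7 = 3.4375, f(x_7) = 139.627457, coefficient = 4
x_8 = 3.7500, f(x_8) = 197.753906, coefficient = 1

I ≈ (0.312500/3) × 1417.999268 = 147.708257
Exact value: 147.705078
Error: 0.003179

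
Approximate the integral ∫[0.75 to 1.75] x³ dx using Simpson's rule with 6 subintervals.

f(x) = x³
a = 0.75, b = 1.75, n = 6
h = (b - a)/n = 0.166667

Simpson's rule: (h/3)[f(x₀) + 4f(x₁) + 2f(x₂) + ... + f(xₙ)]

x_0 = 0.7500, f(x_0) = 0.421875, coefficient = 1
x_1 = 0.9167, f(x_1) = 0.770255, coefficient = 4
x_2 = 1.0833, f(x_2) = 1.271412, coefficient = 2
x_3 = 1.2500, f(x_3) = 1.953125, coefficient = 4
x_4 = 1.4167, f(x_4) = 2.843171, coefficient = 2
x_5 = 1.5833, f(x_5) = 3.969329, coefficient = 4
x_6 = 1.7500, f(x_6) = 5.359375, coefficient = 1

I ≈ (0.166667/3) × 40.781250 = 2.265625
Exact value: 2.265625
Error: 0.000000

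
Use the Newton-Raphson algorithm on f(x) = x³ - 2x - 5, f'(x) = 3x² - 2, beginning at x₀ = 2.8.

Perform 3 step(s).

f(x) = x³ - 2x - 5
f'(x) = 3x² - 2
x₀ = 2.8

Newton-Raphson formula: x_{n+1} = x_n - f(x_n)/f'(x_n)

Iteration 1:
  f(2.800000) = 11.352000
  f'(2.800000) = 21.520000
  x_1 = 2.800000 - 11.352000/21.520000 = 2.272491
Iteration 2:
  f(2.272491) = 2.190647
  f'(2.272491) = 13.492642
  x_2 = 2.272491 - 2.190647/13.492642 = 2.110132
Iteration 3:
  f(2.110132) = 0.175431
  f'(2.110132) = 11.357972
  x_3 = 2.110132 - 0.175431/11.357972 = 2.094686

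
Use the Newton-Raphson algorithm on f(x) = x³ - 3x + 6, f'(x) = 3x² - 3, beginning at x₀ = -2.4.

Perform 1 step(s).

f(x) = x³ - 3x + 6
f'(x) = 3x² - 3
x₀ = -2.4

Newton-Raphson formula: x_{n+1} = x_n - f(x_n)/f'(x_n)

Iteration 1:
  f(-2.400000) = -0.624000
  f'(-2.400000) = 14.280000
  x_1 = -2.400000 - (-0.624000)/14.280000 = -2.356303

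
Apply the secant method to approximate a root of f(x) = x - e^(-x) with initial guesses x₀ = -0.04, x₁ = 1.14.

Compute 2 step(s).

f(x) = x - e^(-x)
x₀ = -0.04, x₁ = 1.14

Secant formula: x_{n+1} = x_n - f(x_n)(x_n - x_{n-1})/(f(x_n) - f(x_{n-1}))

Iteration 1:
  f(-0.040000) = -1.080811
  f(1.140000) = 0.820181
  x_2 = 1.140000 - 0.820181×(1.140000 - (-0.040000))/(0.820181 - (-1.080811))
       = 0.630890
Iteration 2:
  f(1.140000) = 0.820181
  f(0.630890) = 0.098772
  x_3 = 0.630890 - 0.098772×(0.630890 - 1.140000)/(0.098772 - 0.820181)
       = 0.561185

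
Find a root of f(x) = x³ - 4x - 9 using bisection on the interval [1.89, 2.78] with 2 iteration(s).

f(x) = x³ - 4x - 9
Initial interval: [1.89, 2.78]

Iteration 1:
  c_1 = (1.890000 + 2.780000)/2 = 2.335000
  f(c_1) = f(2.335000) = -5.609055
  f(a) × f(c) ≥ 0, new interval: [2.335000, 2.780000]
Iteration 2:
  c_2 = (2.335000 + 2.780000)/2 = 2.557500
  f(c_2) = f(2.557500) = -2.501888
  f(a) × f(c) ≥ 0, new interval: [2.557500, 2.780000]

After 2 iteration(s), the approximation is c_2 = 2.557500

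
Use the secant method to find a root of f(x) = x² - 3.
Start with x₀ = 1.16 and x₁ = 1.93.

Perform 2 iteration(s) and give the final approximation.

f(x) = x² - 3
x₀ = 1.16, x₁ = 1.93

Secant formula: x_{n+1} = x_n - f(x_n)(x_n - x_{n-1})/(f(x_n) - f(x_{n-1}))

Iteration 1:
  f(1.160000) = -1.654400
  f(1.930000) = 0.724900
  x_2 = 1.930000 - 0.724900×(1.930000 - 1.160000)/(0.724900 - (-1.654400))
       = 1.695405
Iteration 2:
  f(1.930000) = 0.724900
  f(1.695405) = -0.125603
  x_3 = 1.695405 - (-0.125603)×(1.695405 - 1.930000)/(-0.125603 - 0.724900)
       = 1.730050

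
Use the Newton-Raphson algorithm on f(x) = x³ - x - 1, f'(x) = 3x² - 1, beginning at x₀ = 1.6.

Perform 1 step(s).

f(x) = x³ - x - 1
f'(x) = 3x² - 1
x₀ = 1.6

Newton-Raphson formula: x_{n+1} = x_n - f(x_n)/f'(x_n)

Iteration 1:
  f(1.600000) = 1.496000
  f'(1.600000) = 6.680000
  x_1 = 1.600000 - 1.496000/6.680000 = 1.376048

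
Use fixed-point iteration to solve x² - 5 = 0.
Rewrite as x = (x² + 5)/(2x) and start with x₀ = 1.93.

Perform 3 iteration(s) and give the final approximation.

Equation: x² - 5 = 0
Fixed-point form: x = (x² + 5)/(2x)
x₀ = 1.93

x_1 = g(1.930000) = 2.260337
x_2 = g(2.260337) = 2.236198
x_3 = g(2.236198) = 2.236068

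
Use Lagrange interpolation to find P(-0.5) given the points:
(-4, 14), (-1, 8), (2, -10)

Lagrange interpolation formula:
P(x) = Σ yᵢ × Lᵢ(x)
where Lᵢ(x) = Π_{j≠i} (x - xⱼ)/(xᵢ - xⱼ)

L_0(-0.5) = (-0.5 - (-1))/(-4 - (-1)) × (-0.5 - 2)/(-4 - 2) = -0.069444
L_1(-0.5) = (-0.5 - (-4))/(-1 - (-4)) × (-0.5 - 2)/(-1 - 2) = 0.972222
L_2(-0.5) = (-0.5 - (-4))/(2 - (-4)) × (-0.5 - (-1))/(2 - (-1)) = 0.097222

P(-0.5) = 14×L_0(-0.5) + 8×L_1(-0.5) + (-10)×L_2(-0.5)
P(-0.5) = 5.833333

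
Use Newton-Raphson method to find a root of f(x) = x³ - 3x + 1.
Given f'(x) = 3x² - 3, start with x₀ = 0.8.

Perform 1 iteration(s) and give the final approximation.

f(x) = x³ - 3x + 1
f'(x) = 3x² - 3
x₀ = 0.8

Newton-Raphson formula: x_{n+1} = x_n - f(x_n)/f'(x_n)

Iteration 1:
  f(0.800000) = -0.888000
  f'(0.800000) = -1.080000
  x_1 = 0.800000 - (-0.888000)/(-1.080000) = -0.022222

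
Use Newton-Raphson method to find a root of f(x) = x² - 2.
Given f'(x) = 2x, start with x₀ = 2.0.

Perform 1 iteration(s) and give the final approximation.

f(x) = x² - 2
f'(x) = 2x
x₀ = 2.0

Newton-Raphson formula: x_{n+1} = x_n - f(x_n)/f'(x_n)

Iteration 1:
  f(2.000000) = 2.000000
  f'(2.000000) = 4.000000
  x_1 = 2.000000 - 2.000000/4.000000 = 1.500000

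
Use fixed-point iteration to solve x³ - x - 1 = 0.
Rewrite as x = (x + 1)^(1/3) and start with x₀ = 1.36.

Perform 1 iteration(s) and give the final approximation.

Equation: x³ - x - 1 = 0
Fixed-point form: x = (x + 1)^(1/3)
x₀ = 1.36

x_1 = g(1.360000) = 1.331386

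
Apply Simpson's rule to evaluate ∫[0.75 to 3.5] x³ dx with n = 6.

f(x) = x³
a = 0.75, b = 3.5, n = 6
h = (b - a)/n = 0.458333

Simpson's rule: (h/3)[f(x₀) + 4f(x₁) + 2f(x₂) + ... + f(xₙ)]

x_0 = 0.7500, f(x_0) = 0.421875, coefficient = 1
x_1 = 1.2083, f(x_1) = 1.764251, coefficient = 4
x_2 = 1.6667, f(x_2) = 4.629630, coefficient = 2
x_3 = 2.1250, f(x_3) = 9.595703, coefficient = 4
x_4 = 2.5833, f(x_4) = 17.240162, coefficient = 2
x_5 = 3.0417, f(x_5) = 28.140697, coefficient = 4
x_6 = 3.5000, f(x_6) = 42.875000, coefficient = 1

I ≈ (0.458333/3) × 245.039062 = 37.436523
Exact value: 37.436523
Error: 0.000000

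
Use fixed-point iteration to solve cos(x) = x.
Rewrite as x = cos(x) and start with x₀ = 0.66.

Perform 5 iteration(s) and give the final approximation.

Equation: cos(x) = x
Fixed-point form: x = cos(x)
x₀ = 0.66

x_1 = g(0.660000) = 0.789992
x_2 = g(0.789992) = 0.703851
x_3 = g(0.703851) = 0.762356
x_4 = g(0.762356) = 0.723211
x_5 = g(0.723211) = 0.749685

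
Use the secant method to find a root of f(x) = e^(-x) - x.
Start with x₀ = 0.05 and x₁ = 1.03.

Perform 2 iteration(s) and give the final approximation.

f(x) = e^(-x) - x
x₀ = 0.05, x₁ = 1.03

Secant formula: x_{n+1} = x_n - f(x_n)(x_n - x_{n-1})/(f(x_n) - f(x_{n-1}))

Iteration 1:
  f(0.050000) = 0.901229
  f(1.030000) = -0.672993
  x_2 = 1.030000 - (-0.672993)×(1.030000 - 0.050000)/(-0.672993 - 0.901229)
       = 0.611042
Iteration 2:
  f(1.030000) = -0.672993
  f(0.611042) = -0.068257
  x_3 = 0.611042 - (-0.068257)×(0.611042 - 1.030000)/(-0.068257 - (-0.672993))
       = 0.563754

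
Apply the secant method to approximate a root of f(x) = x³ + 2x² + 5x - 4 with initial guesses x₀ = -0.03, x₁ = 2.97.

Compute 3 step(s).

f(x) = x³ + 2x² + 5x - 4
x₀ = -0.03, x₁ = 2.97

Secant formula: x_{n+1} = x_n - f(x_n)(x_n - x_{n-1})/(f(x_n) - f(x_{n-1}))

Iteration 1:
  f(-0.030000) = -4.148227
  f(2.970000) = 54.689873
  x_2 = 2.970000 - 54.689873×(2.970000 - (-0.030000))/(54.689873 - (-4.148227))
       = 0.181507
Iteration 2:
  f(2.970000) = 54.689873
  f(0.181507) = -3.020595
  x_3 = 0.181507 - (-3.020595)×(0.181507 - 2.970000)/(-3.020595 - 54.689873)
       = 0.327458
Iteration 3:
  f(0.181507) = -3.020595
  f(0.327458) = -2.113138
  x_4 = 0.327458 - (-2.113138)×(0.327458 - 0.181507)/(-2.113138 - (-3.020595))
       = 0.667325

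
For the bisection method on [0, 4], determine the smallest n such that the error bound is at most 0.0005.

We need (b-a)/2^n ≤ 0.0005
(4 - 0)/2^n ≤ 0.0005
4/2^n ≤ 0.0005
2^n ≥ 8000
n ≥ log₂(8000) = 12.97
n ≥ 13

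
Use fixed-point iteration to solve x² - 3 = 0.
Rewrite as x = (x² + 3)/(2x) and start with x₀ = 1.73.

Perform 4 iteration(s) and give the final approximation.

Equation: x² - 3 = 0
Fixed-point form: x = (x² + 3)/(2x)
x₀ = 1.73

x_1 = g(1.730000) = 1.732052
x_2 = g(1.732052) = 1.732051
x_3 = g(1.732051) = 1.732051
x_4 = g(1.732051) = 1.732051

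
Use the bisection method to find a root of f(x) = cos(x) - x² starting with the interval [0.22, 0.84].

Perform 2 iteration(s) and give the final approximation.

f(x) = cos(x) - x²
Initial interval: [0.22, 0.84]

Iteration 1:
  c_1 = (0.220000 + 0.840000)/2 = 0.530000
  f(c_1) = f(0.530000) = 0.581907
  f(a) × f(c) ≥ 0, new interval: [0.530000, 0.840000]
Iteration 2:
  c_2 = (0.530000 + 0.840000)/2 = 0.685000
  f(c_2) = f(0.685000) = 0.305194
  f(a) × f(c) ≥ 0, new interval: [0.685000, 0.840000]

After 2 iteration(s), the approximation is c_2 = 0.685000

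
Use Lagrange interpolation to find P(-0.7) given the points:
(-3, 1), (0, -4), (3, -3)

Lagrange interpolation formula:
P(x) = Σ yᵢ × Lᵢ(x)
where Lᵢ(x) = Π_{j≠i} (x - xⱼ)/(xᵢ - xⱼ)

L_0(-0.7) = (-0.7 - 0)/(-3 - 0) × (-0.7 - 3)/(-3 - 3) = 0.143889
L_1(-0.7) = (-0.7 - (-3))/(0 - (-3)) × (-0.7 - 3)/(0 - 3) = 0.945556
L_2(-0.7) = (-0.7 - (-3))/(3 - (-3)) × (-0.7 - 0)/(3 - 0) = -0.089444

P(-0.7) = 1×L_0(-0.7) + (-4)×L_1(-0.7) + (-3)×L_2(-0.7)
P(-0.7) = -3.370000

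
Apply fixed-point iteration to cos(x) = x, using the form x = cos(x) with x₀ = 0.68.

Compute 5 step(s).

Equation: cos(x) = x
Fixed-point form: x = cos(x)
x₀ = 0.68

x_1 = g(0.680000) = 0.777573
x_2 = g(0.777573) = 0.712618
x_3 = g(0.712618) = 0.756652
x_4 = g(0.756652) = 0.727138
x_5 = g(0.727138) = 0.747080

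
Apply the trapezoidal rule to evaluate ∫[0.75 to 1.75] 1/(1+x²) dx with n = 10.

f(x) = 1/(1+x²)
a = 0.75, b = 1.75, n = 10
h = (b - a)/n = 0.100000

Trapezoidal rule: (h/2)[f(x₀) + 2f(x₁) + 2f(x₂) + ... + f(xₙ)]

x_0 = 0.7500, f(x_0) = 0.640000, coefficient = 1
x_1 = 0.8500, f(x_1) = 0.580552, coefficient = 2
x_2 = 0.9500, f(x_2) = 0.525624, coefficient = 2
x_3 = 1.0500, f(x_3) = 0.475624, coefficient = 2
x_4 = 1.1500, f(x_4) = 0.430571, coefficient = 2
x_5 = 1.2500, f(x_5) = 0.390244, coefficient = 2
x_6 = 1.3500, f(x_6) = 0.354296, coefficient = 2
x_7 = 1.4500, f(x_7) = 0.322321, coefficient = 2
x_8 = 1.5500, f(x_8) = 0.293902, coefficient = 2
x_9 = 1.6500, f(x_9) = 0.268637, coefficient = 2
x_10 = 1.7500, f(x_10) = 0.246154, coefficient = 1

I ≈ (0.100000/2) × 8.169692 = 0.408485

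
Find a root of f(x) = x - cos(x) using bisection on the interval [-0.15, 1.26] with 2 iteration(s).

f(x) = x - cos(x)
Initial interval: [-0.15, 1.26]

Iteration 1:
  c_1 = (-0.150000 + 1.260000)/2 = 0.555000
  f(c_1) = f(0.555000) = -0.294900
  f(a) × f(c) ≥ 0, new interval: [0.555000, 1.260000]
Iteration 2:
  c_2 = (0.555000 + 1.260000)/2 = 0.907500
  f(c_2) = f(0.907500) = 0.291782
  f(a) × f(c) < 0, new interval: [0.555000, 0.907500]

After 2 iteration(s), the approximation is c_2 = 0.907500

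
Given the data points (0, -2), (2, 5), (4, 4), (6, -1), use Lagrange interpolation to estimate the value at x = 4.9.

Lagrange interpolation formula:
P(x) = Σ yᵢ × Lᵢ(x)
where Lᵢ(x) = Π_{j≠i} (x - xⱼ)/(xᵢ - xⱼ)

L_0(4.9) = (4.9 - 2)/(0 - 2) × (4.9 - 4)/(0 - 4) × (4.9 - 6)/(0 - 6) = 0.059813
L_1(4.9) = (4.9 - 0)/(2 - 0) × (4.9 - 4)/(2 - 4) × (4.9 - 6)/(2 - 6) = -0.303188
L_2(4.9) = (4.9 - 0)/(4 - 0) × (4.9 - 2)/(4 - 2) × (4.9 - 6)/(4 - 6) = 0.976937
L_3(4.9) = (4.9 - 0)/(6 - 0) × (4.9 - 2)/(6 - 2) × (4.9 - 4)/(6 - 4) = 0.266438

P(4.9) = (-2)×L_0(4.9) + 5×L_1(4.9) + 4×L_2(4.9) + (-1)×L_3(4.9)
P(4.9) = 2.005750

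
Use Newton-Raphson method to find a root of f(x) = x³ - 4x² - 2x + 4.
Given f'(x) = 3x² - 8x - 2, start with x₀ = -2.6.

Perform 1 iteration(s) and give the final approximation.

f(x) = x³ - 4x² - 2x + 4
f'(x) = 3x² - 8x - 2
x₀ = -2.6

Newton-Raphson formula: x_{n+1} = x_n - f(x_n)/f'(x_n)

Iteration 1:
  f(-2.600000) = -35.416000
  f'(-2.600000) = 39.080000
  x_1 = -2.600000 - (-35.416000)/39.080000 = -1.693756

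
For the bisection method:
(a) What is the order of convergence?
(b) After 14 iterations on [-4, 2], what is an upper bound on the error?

(a) Bisection has linear (order 1) convergence; the error is halved each step.

(b) Error bound = (b-a)/2^n = (2 - (-4))/2^{14}
    = 6/2^{14}

(a) 1 (linear); (b) error ≤ 3.66e-04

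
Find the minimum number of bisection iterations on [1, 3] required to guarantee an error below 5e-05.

We need (b-a)/2^n ≤ 5e-05
(3 - 1)/2^n ≤ 5e-05
2/2^n ≤ 5e-05
2^n ≥ 40000
n ≥ log₂(40000) = 15.29
n ≥ 16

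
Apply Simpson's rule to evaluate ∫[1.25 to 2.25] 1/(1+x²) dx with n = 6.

f(x) = 1/(1+x²)
a = 1.25, b = 2.25, n = 6
h = (b - a)/n = 0.166667

Simpson's rule: (h/3)[f(x₀) + 4f(x₁) + 2f(x₂) + ... + f(xₙ)]

x_0 = 1.2500, f(x_0) = 0.390244, coefficient = 1
x_1 = 1.4167, f(x_1) = 0.332564, coefficient = 4
x_2 = 1.5833, f(x_2) = 0.285149, coefficient = 2
x_3 = 1.7500, f(x_3) = 0.246154, coefficient = 4
x_4 = 1.9167, f(x_4) = 0.213967, coefficient = 2
x_5 = 2.0833, f(x_5) = 0.187256, coefficient = 4
x_6 = 2.2500, f(x_6) = 0.164948, coefficient = 1

I ≈ (0.166667/3) × 4.617318 = 0.256518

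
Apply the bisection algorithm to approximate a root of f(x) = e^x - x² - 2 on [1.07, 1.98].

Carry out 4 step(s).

f(x) = e^x - x² - 2
Initial interval: [1.07, 1.98]

Iteration 1:
  c_1 = (1.070000 + 1.980000)/2 = 1.525000
  f(c_1) = f(1.525000) = 0.269519
  f(a) × f(c) < 0, new interval: [1.070000, 1.525000]
Iteration 2:
  c_2 = (1.070000 + 1.525000)/2 = 1.297500
  f(c_2) = f(1.297500) = -0.023371
  f(a) × f(c) ≥ 0, new interval: [1.297500, 1.525000]
Iteration 3:
  c_3 = (1.297500 + 1.525000)/2 = 1.411250
  f(c_3) = f(1.411250) = 0.109452
  f(a) × f(c) < 0, new interval: [1.297500, 1.411250]
Iteration 4:
  c_4 = (1.297500 + 1.411250)/2 = 1.354375
  f(c_4) = f(1.354375) = 0.040007
  f(a) × f(c) < 0, new interval: [1.297500, 1.354375]

After 4 iteration(s), the approximation is c_4 = 1.354375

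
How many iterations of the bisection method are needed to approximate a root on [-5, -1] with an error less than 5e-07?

We need (b-a)/2^n ≤ 5e-07
(-1 - (-5))/2^n ≤ 5e-07
4/2^n ≤ 5e-07
2^n ≥ 8000000
n ≥ log₂(8000000) = 22.93
n ≥ 23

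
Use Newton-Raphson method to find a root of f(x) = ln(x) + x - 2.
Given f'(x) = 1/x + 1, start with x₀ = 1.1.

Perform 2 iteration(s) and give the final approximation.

f(x) = ln(x) + x - 2
f'(x) = 1/x + 1
x₀ = 1.1

Newton-Raphson formula: x_{n+1} = x_n - f(x_n)/f'(x_n)

Iteration 1:
  f(1.100000) = -0.804690
  f'(1.100000) = 1.909091
  x_1 = 1.100000 - (-0.804690)/1.909091 = 1.521504
Iteration 2:
  f(1.521504) = -0.058796
  f'(1.521504) = 1.657244
  x_2 = 1.521504 - (-0.058796)/1.657244 = 1.556983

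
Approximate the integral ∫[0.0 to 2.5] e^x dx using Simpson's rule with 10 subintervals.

f(x) = e^x
a = 0.0, b = 2.5, n = 10
h = (b - a)/n = 0.250000

Simpson's rule: (h/3)[f(x₀) + 4f(x₁) + 2f(x₂) + ... + f(xₙ)]

x_0 = 0.0000, f(x_0) = 1.000000, coefficient = 1
x_1 = 0.2500, f(x_1) = 1.284025, coefficient = 4
x_2 = 0.5000, f(x_2) = 1.648721, coefficient = 2
x_3 = 0.7500, f(x_3) = 2.117000, coefficient = 4
x_4 = 1.0000, f(x_4) = 2.718282, coefficient = 2
x_5 = 1.2500, f(x_5) = 3.490343, coefficient = 4
x_6 = 1.5000, f(x_6) = 4.481689, coefficient = 2
x_7 = 1.7500, f(x_7) = 5.754603, coefficient = 4
x_8 = 2.0000, f(x_8) = 7.389056, coefficient = 2
x_9 = 2.2500, f(x_9) = 9.487736, coefficient = 4
x_10 = 2.5000, f(x_10) = 12.182494, coefficient = 1

I ≈ (0.250000/3) × 134.192818 = 11.182735
Exact value: 11.182494
Error: 0.000241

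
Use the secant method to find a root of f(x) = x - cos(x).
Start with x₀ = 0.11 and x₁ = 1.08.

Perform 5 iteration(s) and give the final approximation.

f(x) = x - cos(x)
x₀ = 0.11, x₁ = 1.08

Secant formula: x_{n+1} = x_n - f(x_n)(x_n - x_{n-1})/(f(x_n) - f(x_{n-1}))

Iteration 1:
  f(0.110000) = -0.883956
  f(1.080000) = 0.608672
  x_2 = 1.080000 - 0.608672×(1.080000 - 0.110000)/(0.608672 - (-0.883956))
       = 0.684448
Iteration 2:
  f(1.080000) = 0.608672
  f(0.684448) = -0.090320
  x_3 = 0.684448 - (-0.090320)×(0.684448 - 1.080000)/(-0.090320 - 0.608672)
       = 0.735559
Iteration 3:
  f(0.684448) = -0.090320
  f(0.735559) = -0.005896
  x_4 = 0.735559 - (-0.005896)×(0.735559 - 0.684448)/(-0.005896 - (-0.090320))
       = 0.739129
Iteration 4:
  f(0.735559) = -0.005896
  f(0.739129) = 0.000073
  x_5 = 0.739129 - 0.000073×(0.739129 - 0.735559)/(0.000073 - (-0.005896))
       = 0.739085
Iteration 5:
  f(0.739129) = 0.000073
  f(0.739085) = 0.000000
  x_6 = 0.739085 - 0.000000×(0.739085 - 0.739129)/(0.000000 - 0.000073)
       = 0.739085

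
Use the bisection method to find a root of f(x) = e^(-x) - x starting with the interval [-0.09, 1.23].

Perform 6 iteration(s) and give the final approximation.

f(x) = e^(-x) - x
Initial interval: [-0.09, 1.23]

Iteration 1:
  c_1 = (-0.090000 + 1.230000)/2 = 0.570000
  f(c_1) = f(0.570000) = -0.004475
  f(a) × f(c) < 0, new interval: [-0.090000, 0.570000]
Iteration 2:
  c_2 = (-0.090000 + 0.570000)/2 = 0.240000
  f(c_2) = f(0.240000) = 0.546628
  f(a) × f(c) ≥ 0, new interval: [0.240000, 0.570000]
Iteration 3:
  c_3 = (0.240000 + 0.570000)/2 = 0.405000
  f(c_3) = f(0.405000) = 0.261977
  f(a) × f(c) ≥ 0, new interval: [0.405000, 0.570000]
Iteration 4:
  c_4 = (0.405000 + 0.570000)/2 = 0.487500
  f(c_4) = f(0.487500) = 0.126660
  f(a) × f(c) ≥ 0, new interval: [0.487500, 0.570000]
Iteration 5:
  c_5 = (0.487500 + 0.570000)/2 = 0.528750
  f(c_5) = f(0.528750) = 0.060591
  f(a) × f(c) ≥ 0, new interval: [0.528750, 0.570000]
Iteration 6:
  c_6 = (0.528750 + 0.570000)/2 = 0.549375
  f(c_6) = f(0.549375) = 0.027936
  f(a) × f(c) ≥ 0, new interval: [0.549375, 0.570000]

After 6 iteration(s), the approximation is c_6 = 0.549375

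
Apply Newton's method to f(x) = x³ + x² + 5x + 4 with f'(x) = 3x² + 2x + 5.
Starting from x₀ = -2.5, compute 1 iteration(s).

f(x) = x³ + x² + 5x + 4
f'(x) = 3x² + 2x + 5
x₀ = -2.5

Newton-Raphson formula: x_{n+1} = x_n - f(x_n)/f'(x_n)

Iteration 1:
  f(-2.500000) = -17.875000
  f'(-2.500000) = 18.750000
  x_1 = -2.500000 - (-17.875000)/18.750000 = -1.546667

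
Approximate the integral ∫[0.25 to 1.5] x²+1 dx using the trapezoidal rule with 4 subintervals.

f(x) = x²+1
a = 0.25, b = 1.5, n = 4
h = (b - a)/n = 0.312500

Trapezoidal rule: (h/2)[f(x₀) + 2f(x₁) + 2f(x₂) + ... + f(xₙ)]

x_0 = 0.2500, f(x_0) = 1.062500, coefficient = 1
x_1 = 0.5625, f(x_1) = 1.316406, coefficient = 2
x_2 = 0.8750, f(x_2) = 1.765625, coefficient = 2
x_3 = 1.1875, f(x_3) = 2.410156, coefficient = 2
x_4 = 1.5000, f(x_4) = 3.250000, coefficient = 1

I ≈ (0.312500/2) × 15.296875 = 2.390137
Exact value: 2.369792
Error: 0.020345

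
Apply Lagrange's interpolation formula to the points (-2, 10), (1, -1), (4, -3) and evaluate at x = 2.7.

Lagrange interpolation formula:
P(x) = Σ yᵢ × Lᵢ(x)
where Lᵢ(x) = Π_{j≠i} (x - xⱼ)/(xᵢ - xⱼ)

L_0(2.7) = (2.7 - 1)/(-2 - 1) × (2.7 - 4)/(-2 - 4) = -0.122778
L_1(2.7) = (2.7 - (-2))/(1 - (-2)) × (2.7 - 4)/(1 - 4) = 0.678889
L_2(2.7) = (2.7 - (-2))/(4 - (-2)) × (2.7 - 1)/(4 - 1) = 0.443889

P(2.7) = 10×L_0(2.7) + (-1)×L_1(2.7) + (-3)×L_2(2.7)
P(2.7) = -3.238333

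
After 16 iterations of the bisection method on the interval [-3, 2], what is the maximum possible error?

Bisection error bound: |error| ≤ (b-a)/2^n
|error| ≤ (2 - (-3))/2^16 = 5/2^16
|error| ≤ 0.0000762939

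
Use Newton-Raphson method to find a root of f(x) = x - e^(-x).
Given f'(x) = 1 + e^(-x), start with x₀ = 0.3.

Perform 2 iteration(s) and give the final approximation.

f(x) = x - e^(-x)
f'(x) = 1 + e^(-x)
x₀ = 0.3

Newton-Raphson formula: x_{n+1} = x_n - f(x_n)/f'(x_n)

Iteration 1:
  f(0.300000) = -0.440818
  f'(0.300000) = 1.740818
  x_1 = 0.300000 - (-0.440818)/1.740818 = 0.553225
Iteration 2:
  f(0.553225) = -0.021868
  f'(0.553225) = 1.575092
  x_2 = 0.553225 - (-0.021868)/1.575092 = 0.567108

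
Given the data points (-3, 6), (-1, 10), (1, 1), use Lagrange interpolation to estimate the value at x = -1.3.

Lagrange interpolation formula:
P(x) = Σ yᵢ × Lᵢ(x)
where Lᵢ(x) = Π_{j≠i} (x - xⱼ)/(xᵢ - xⱼ)

L_0(-1.3) = (-1.3 - (-1))/(-3 - (-1)) × (-1.3 - 1)/(-3 - 1) = 0.086250
L_1(-1.3) = (-1.3 - (-3))/(-1 - (-3)) × (-1.3 - 1)/(-1 - 1) = 0.977500
L_2(-1.3) = (-1.3 - (-3))/(1 - (-3)) × (-1.3 - (-1))/(1 - (-1)) = -0.063750

P(-1.3) = 6×L_0(-1.3) + 10×L_1(-1.3) + 1×L_2(-1.3)
P(-1.3) = 10.228750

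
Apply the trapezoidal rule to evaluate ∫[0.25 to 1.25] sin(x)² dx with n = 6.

f(x) = sin(x)²
a = 0.25, b = 1.25, n = 6
h = (b - a)/n = 0.166667

Trapezoidal rule: (h/2)[f(x₀) + 2f(x₁) + 2f(x₂) + ... + f(xₙ)]

x_0 = 0.2500, f(x_0) = 0.061209, coefficient = 1
x_1 = 0.4167, f(x_1) = 0.163794, coefficient = 2
x_2 = 0.5833, f(x_2) = 0.303391, coefficient = 2
x_3 = 0.7500, f(x_3) = 0.464631, coefficient = 2
x_4 = 0.9167, f(x_4) = 0.629766, coefficient = 2
x_5 = 1.0833, f(x_5) = 0.780615, coefficient = 2
x_6 = 1.2500, f(x_6) = 0.900572, coefficient = 1

I ≈ (0.166667/2) × 5.646173 = 0.470514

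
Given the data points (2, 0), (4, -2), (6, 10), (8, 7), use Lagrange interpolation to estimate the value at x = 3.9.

Lagrange interpolation formula:
P(x) = Σ yᵢ × Lᵢ(x)
where Lᵢ(x) = Π_{j≠i} (x - xⱼ)/(xᵢ - xⱼ)

L_0(3.9) = (3.9 - 4)/(2 - 4) × (3.9 - 6)/(2 - 6) × (3.9 - 8)/(2 - 8) = 0.017938
L_1(3.9) = (3.9 - 2)/(4 - 2) × (3.9 - 6)/(4 - 6) × (3.9 - 8)/(4 - 8) = 1.022437
L_2(3.9) = (3.9 - 2)/(6 - 2) × (3.9 - 4)/(6 - 4) × (3.9 - 8)/(6 - 8) = -0.048688
L_3(3.9) = (3.9 - 2)/(8 - 2) × (3.9 - 4)/(8 - 4) × (3.9 - 6)/(8 - 6) = 0.008313

P(3.9) = 0×L_0(3.9) + (-2)×L_1(3.9) + 10×L_2(3.9) + 7×L_3(3.9)
P(3.9) = -2.473563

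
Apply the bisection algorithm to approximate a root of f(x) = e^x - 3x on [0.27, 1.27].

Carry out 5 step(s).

f(x) = e^x - 3x
Initial interval: [0.27, 1.27]

Iteration 1:
  c_1 = (0.270000 + 1.270000)/2 = 0.770000
  f(c_1) = f(0.770000) = -0.150234
  f(a) × f(c) < 0, new interval: [0.270000, 0.770000]
Iteration 2:
  c_2 = (0.270000 + 0.770000)/2 = 0.520000
  f(c_2) = f(0.520000) = 0.122028
  f(a) × f(c) ≥ 0, new interval: [0.520000, 0.770000]
Iteration 3:
  c_3 = (0.520000 + 0.770000)/2 = 0.645000
  f(c_3) = f(0.645000) = -0.029013
  f(a) × f(c) < 0, new interval: [0.520000, 0.645000]
Iteration 4:
  c_4 = (0.520000 + 0.645000)/2 = 0.582500
  f(c_4) = f(0.582500) = 0.043009
  f(a) × f(c) ≥ 0, new interval: [0.582500, 0.645000]
Iteration 5:
  c_5 = (0.582500 + 0.645000)/2 = 0.613750
  f(c_5) = f(0.613750) = 0.006096
  f(a) × f(c) ≥ 0, new interval: [0.613750, 0.645000]

After 5 iteration(s), the approximation is c_5 = 0.613750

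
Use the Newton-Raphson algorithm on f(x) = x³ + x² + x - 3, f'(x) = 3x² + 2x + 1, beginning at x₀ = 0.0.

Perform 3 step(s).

f(x) = x³ + x² + x - 3
f'(x) = 3x² + 2x + 1
x₀ = 0.0

Newton-Raphson formula: x_{n+1} = x_n - f(x_n)/f'(x_n)

Iteration 1:
  f(0.000000) = -3.000000
  f'(0.000000) = 1.000000
  x_1 = 0.000000 - (-3.000000)/1.000000 = 3.000000
Iteration 2:
  f(3.000000) = 36.000000
  f'(3.000000) = 34.000000
  x_2 = 3.000000 - 36.000000/34.000000 = 1.941176
Iteration 3:
  f(1.941176) = 10.024018
  f'(1.941176) = 16.186851
  x_3 = 1.941176 - 10.024018/16.186851 = 1.321907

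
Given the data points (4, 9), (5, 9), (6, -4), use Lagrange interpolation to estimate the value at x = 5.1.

Lagrange interpolation formula:
P(x) = Σ yᵢ × Lᵢ(x)
where Lᵢ(x) = Π_{j≠i} (x - xⱼ)/(xᵢ - xⱼ)

L_0(5.1) = (5.1 - 5)/(4 - 5) × (5.1 - 6)/(4 - 6) = -0.045000
L_1(5.1) = (5.1 - 4)/(5 - 4) × (5.1 - 6)/(5 - 6) = 0.990000
L_2(5.1) = (5.1 - 4)/(6 - 4) × (5.1 - 5)/(6 - 5) = 0.055000

P(5.1) = 9×L_0(5.1) + 9×L_1(5.1) + (-4)×L_2(5.1)
P(5.1) = 8.285000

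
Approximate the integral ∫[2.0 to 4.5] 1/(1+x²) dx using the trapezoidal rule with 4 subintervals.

f(x) = 1/(1+x²)
a = 2.0, b = 4.5, n = 4
h = (b - a)/n = 0.625000

Trapezoidal rule: (h/2)[f(x₀) + 2f(x₁) + 2f(x₂) + ... + f(xₙ)]

x_0 = 2.0000, f(x_0) = 0.200000, coefficient = 1
x_1 = 2.6250, f(x_1) = 0.126733, coefficient = 2
x_2 = 3.2500, f(x_2) = 0.086486, coefficient = 2
x_3 = 3.8750, f(x_3) = 0.062439, coefficient = 2
x_4 = 4.5000, f(x_4) = 0.047059, coefficient = 1

I ≈ (0.625000/2) × 0.798375 = 0.249492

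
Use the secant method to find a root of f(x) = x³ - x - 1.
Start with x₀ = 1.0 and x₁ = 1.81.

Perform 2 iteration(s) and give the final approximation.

f(x) = x³ - x - 1
x₀ = 1.0, x₁ = 1.81

Secant formula: x_{n+1} = x_n - f(x_n)(x_n - x_{n-1})/(f(x_n) - f(x_{n-1}))

Iteration 1:
  f(1.000000) = -1.000000
  f(1.810000) = 3.119741
  x_2 = 1.810000 - 3.119741×(1.810000 - 1.000000)/(3.119741 - (-1.000000))
       = 1.196614
Iteration 2:
  f(1.810000) = 3.119741
  f(1.196614) = -0.483199
  x_3 = 1.196614 - (-0.483199)×(1.196614 - 1.810000)/(-0.483199 - 3.119741)
       = 1.278877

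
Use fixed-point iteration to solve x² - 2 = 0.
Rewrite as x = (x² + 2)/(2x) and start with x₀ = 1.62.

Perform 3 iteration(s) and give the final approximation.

Equation: x² - 2 = 0
Fixed-point form: x = (x² + 2)/(2x)
x₀ = 1.62

x_1 = g(1.620000) = 1.427284
x_2 = g(1.427284) = 1.414273
x_3 = g(1.414273) = 1.414214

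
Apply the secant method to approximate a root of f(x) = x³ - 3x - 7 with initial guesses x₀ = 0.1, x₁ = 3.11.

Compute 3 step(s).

f(x) = x³ - 3x - 7
x₀ = 0.1, x₁ = 3.11

Secant formula: x_{n+1} = x_n - f(x_n)(x_n - x_{n-1})/(f(x_n) - f(x_{n-1}))

Iteration 1:
  f(0.100000) = -7.299000
  f(3.110000) = 13.750231
  x_2 = 3.110000 - 13.750231×(3.110000 - 0.100000)/(13.750231 - (-7.299000))
       = 1.143743
Iteration 2:
  f(3.110000) = 13.750231
  f(1.143743) = -8.935044
  x_3 = 1.143743 - (-8.935044)×(1.143743 - 3.110000)/(-8.935044 - 13.750231)
       = 1.918192
Iteration 3:
  f(1.143743) = -8.935044
  f(1.918192) = -5.696662
  x_4 = 1.918192 - (-5.696662)×(1.918192 - 1.143743)/(-5.696662 - (-8.935044))
       = 3.280532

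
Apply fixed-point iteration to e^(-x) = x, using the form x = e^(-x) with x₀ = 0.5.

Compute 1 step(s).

Equation: e^(-x) = x
Fixed-point form: x = e^(-x)
x₀ = 0.5

x_1 = g(0.500000) = 0.606531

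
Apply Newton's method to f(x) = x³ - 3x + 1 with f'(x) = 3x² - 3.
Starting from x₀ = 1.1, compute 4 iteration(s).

f(x) = x³ - 3x + 1
f'(x) = 3x² - 3
x₀ = 1.1

Newton-Raphson formula: x_{n+1} = x_n - f(x_n)/f'(x_n)

Iteration 1:
  f(1.100000) = -0.969000
  f'(1.100000) = 0.630000
  x_1 = 1.100000 - (-0.969000)/0.630000 = 2.638095
Iteration 2:
  f(2.638095) = 11.445661
  f'(2.638095) = 17.878639
  x_2 = 2.638095 - 11.445661/17.878639 = 1.997909
Iteration 3:
  f(1.997909) = 2.981206
  f'(1.997909) = 8.974920
  x_3 = 1.997909 - 2.981206/8.974920 = 1.665738
Iteration 4:
  f(1.665738) = 0.624682
  f'(1.665738) = 5.324050
  x_4 = 1.665738 - 0.624682/5.324050 = 1.548406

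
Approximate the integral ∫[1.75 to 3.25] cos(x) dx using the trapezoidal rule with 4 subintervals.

f(x) = cos(x)
a = 1.75, b = 3.25, n = 4
h = (b - a)/n = 0.375000

Trapezoidal rule: (h/2)[f(x₀) + 2f(x₁) + 2f(x₂) + ... + f(xₙ)]

x_0 = 1.7500, f(x_0) = -0.178246, coefficient = 1
x_1 = 2.1250, f(x_1) = -0.526266, coefficient = 2
x_2 = 2.5000, f(x_2) = -0.801144, coefficient = 2
x_3 = 2.8750, f(x_3) = -0.964674, coefficient = 2
x_4 = 3.2500, f(x_4) = -0.994130, coefficient = 1

I ≈ (0.375000/2) × -5.756544 = -1.079352
Exact value: -1.092181
Error: 0.012829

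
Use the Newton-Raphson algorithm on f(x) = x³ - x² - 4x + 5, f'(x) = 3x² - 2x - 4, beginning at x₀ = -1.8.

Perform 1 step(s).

f(x) = x³ - x² - 4x + 5
f'(x) = 3x² - 2x - 4
x₀ = -1.8

Newton-Raphson formula: x_{n+1} = x_n - f(x_n)/f'(x_n)

Iteration 1:
  f(-1.800000) = 3.128000
  f'(-1.800000) = 9.320000
  x_1 = -1.800000 - 3.128000/9.320000 = -2.135622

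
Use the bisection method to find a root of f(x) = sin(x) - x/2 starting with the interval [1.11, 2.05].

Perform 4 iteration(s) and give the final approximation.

f(x) = sin(x) - x/2
Initial interval: [1.11, 2.05]

Iteration 1:
  c_1 = (1.110000 + 2.050000)/2 = 1.580000
  f(c_1) = f(1.580000) = 0.209958
  f(a) × f(c) ≥ 0, new interval: [1.580000, 2.050000]
Iteration 2:
  c_2 = (1.580000 + 2.050000)/2 = 1.815000
  f(c_2) = f(1.815000) = 0.062830
  f(a) × f(c) ≥ 0, new interval: [1.815000, 2.050000]
Iteration 3:
  c_3 = (1.815000 + 2.050000)/2 = 1.932500
  f(c_3) = f(1.932500) = -0.030955
  f(a) × f(c) < 0, new interval: [1.815000, 1.932500]
Iteration 4:
  c_4 = (1.815000 + 1.932500)/2 = 1.873750
  f(c_4) = f(1.873750) = 0.017584
  f(a) × f(c) ≥ 0, new interval: [1.873750, 1.932500]

After 4 iteration(s), the approximation is c_4 = 1.873750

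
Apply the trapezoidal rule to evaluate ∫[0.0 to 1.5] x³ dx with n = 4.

f(x) = x³
a = 0.0, b = 1.5, n = 4
h = (b - a)/n = 0.375000

Trapezoidal rule: (h/2)[f(x₀) + 2f(x₁) + 2f(x₂) + ... + f(xₙ)]

x_0 = 0.0000, f(x_0) = 0.000000, coefficient = 1
x_1 = 0.3750, f(x_1) = 0.052734, coefficient = 2
x_2 = 0.7500, f(x_2) = 0.421875, coefficient = 2
x_3 = 1.1250, f(x_3) = 1.423828, coefficient = 2
x_4 = 1.5000, f(x_4) = 3.375000, coefficient = 1

I ≈ (0.375000/2) × 7.171875 = 1.344727
Exact value: 1.265625
Error: 0.079102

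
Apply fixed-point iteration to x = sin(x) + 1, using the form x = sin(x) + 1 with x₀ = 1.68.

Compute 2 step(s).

Equation: x = sin(x) + 1
Fixed-point form: x = sin(x) + 1
x₀ = 1.68

x_1 = g(1.680000) = 1.994043
x_2 = g(1.994043) = 1.911760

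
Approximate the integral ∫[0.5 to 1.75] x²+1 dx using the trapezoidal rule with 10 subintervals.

f(x) = x²+1
a = 0.5, b = 1.75, n = 10
h = (b - a)/n = 0.125000

Trapezoidal rule: (h/2)[f(x₀) + 2f(x₁) + 2f(x₂) + ... + f(xₙ)]

x_0 = 0.5000, f(x_0) = 1.250000, coefficient = 1
x_1 = 0.6250, f(x_1) = 1.390625, coefficient = 2
x_2 = 0.7500, f(x_2) = 1.562500, coefficient = 2
x_3 = 0.8750, f(x_3) = 1.765625, coefficient = 2
x_4 = 1.0000, f(x_4) = 2.000000, coefficient = 2
x_5 = 1.1250, f(x_5) = 2.265625, coefficient = 2
x_6 = 1.2500, f(x_6) = 2.562500, coefficient = 2
x_7 = 1.3750, f(x_7) = 2.890625, coefficient = 2
x_8 = 1.5000, f(x_8) = 3.250000, coefficient = 2
x_9 = 1.6250, f(x_9) = 3.640625, coefficient = 2
x_10 = 1.7500, f(x_10) = 4.062500, coefficient = 1

I ≈ (0.125000/2) × 47.968750 = 2.998047
Exact value: 2.994792
Error: 0.003255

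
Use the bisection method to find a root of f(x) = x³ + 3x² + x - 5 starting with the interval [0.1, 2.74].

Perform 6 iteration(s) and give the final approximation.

f(x) = x³ + 3x² + x - 5
Initial interval: [0.1, 2.74]

Iteration 1:
  c_1 = (0.100000 + 2.740000)/2 = 1.420000
  f(c_1) = f(1.420000) = 5.332488
  f(a) × f(c) < 0, new interval: [0.100000, 1.420000]
Iteration 2:
  c_2 = (0.100000 + 1.420000)/2 = 0.760000
  f(c_2) = f(0.760000) = -2.068224
  f(a) × f(c) ≥ 0, new interval: [0.760000, 1.420000]
Iteration 3:
  c_3 = (0.760000 + 1.420000)/2 = 1.090000
  f(c_3) = f(1.090000) = 0.949329
  f(a) × f(c) < 0, new interval: [0.760000, 1.090000]
Iteration 4:
  c_4 = (0.760000 + 1.090000)/2 = 0.925000
  f(c_4) = f(0.925000) = -0.716672
  f(a) × f(c) ≥ 0, new interval: [0.925000, 1.090000]
Iteration 5:
  c_5 = (0.925000 + 1.090000)/2 = 1.007500
  f(c_5) = f(1.007500) = 0.075338
  f(a) × f(c) < 0, new interval: [0.925000, 1.007500]
Iteration 6:
  c_6 = (0.925000 + 1.007500)/2 = 0.966250
  f(c_6) = f(0.966250) = -0.330704
  f(a) × f(c) ≥ 0, new interval: [0.966250, 1.007500]

After 6 iteration(s), the approximation is c_6 = 0.966250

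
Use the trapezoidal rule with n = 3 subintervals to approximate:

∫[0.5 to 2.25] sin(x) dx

f(x) = sin(x)
a = 0.5, b = 2.25, n = 3
h = (b - a)/n = 0.583333

Trapezoidal rule: (h/2)[f(x₀) + 2f(x₁) + 2f(x₂) + ... + f(xₙ)]

x_0 = 0.5000, f(x_0) = 0.479426, coefficient = 1
x_1 = 1.0833, f(x_1) = 0.883524, coefficient = 2
x_2 = 1.6667, f(x_2) = 0.995408, coefficient = 2
x_3 = 2.2500, f(x_3) = 0.778073, coefficient = 1

I ≈ (0.583333/2) × 5.015363 = 1.462814
Exact value: 1.505756
Error: 0.042942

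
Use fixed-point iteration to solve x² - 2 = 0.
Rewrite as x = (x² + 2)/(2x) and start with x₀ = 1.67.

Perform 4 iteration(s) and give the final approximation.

Equation: x² - 2 = 0
Fixed-point form: x = (x² + 2)/(2x)
x₀ = 1.67

x_1 = g(1.670000) = 1.433802
x_2 = g(1.433802) = 1.414347
x_3 = g(1.414347) = 1.414214
x_4 = g(1.414214) = 1.414214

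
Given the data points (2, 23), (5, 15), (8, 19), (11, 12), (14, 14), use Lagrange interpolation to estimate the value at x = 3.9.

Lagrange interpolation formula:
P(x) = Σ yᵢ × Lᵢ(x)
where Lᵢ(x) = Π_{j≠i} (x - xⱼ)/(xᵢ - xⱼ)

L_0(3.9) = (3.9 - 5)/(2 - 5) × (3.9 - 8)/(2 - 8) × (3.9 - 11)/(2 - 11) × (3.9 - 14)/(2 - 14) = 0.166364
L_1(3.9) = (3.9 - 2)/(5 - 2) × (3.9 - 8)/(5 - 8) × (3.9 - 11)/(5 - 11) × (3.9 - 14)/(5 - 14) = 1.149426
L_2(3.9) = (3.9 - 2)/(8 - 2) × (3.9 - 5)/(8 - 5) × (3.9 - 11)/(8 - 11) × (3.9 - 14)/(8 - 14) = -0.462574
L_3(3.9) = (3.9 - 2)/(11 - 2) × (3.9 - 5)/(11 - 5) × (3.9 - 8)/(11 - 8) × (3.9 - 14)/(11 - 14) = 0.178080
L_4(3.9) = (3.9 - 2)/(14 - 2) × (3.9 - 5)/(14 - 5) × (3.9 - 8)/(14 - 8) × (3.9 - 11)/(14 - 11) = -0.031296

P(3.9) = 23×L_0(3.9) + 15×L_1(3.9) + 19×L_2(3.9) + 12×L_3(3.9) + 14×L_4(3.9)
P(3.9) = 13.977675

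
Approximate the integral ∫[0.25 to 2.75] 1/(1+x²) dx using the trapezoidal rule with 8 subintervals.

f(x) = 1/(1+x²)
a = 0.25, b = 2.75, n = 8
h = (b - a)/n = 0.312500

Trapezoidal rule: (h/2)[f(x₀) + 2f(x₁) + 2f(x₂) + ... + f(xₙ)]

x_0 = 0.2500, f(x_0) = 0.941176, coefficient = 1
x_1 = 0.5625, f(x_1) = 0.759644, coefficient = 2
x_2 = 0.8750, f(x_2) = 0.566372, coefficient = 2
x_3 = 1.1875, f(x_3) = 0.414911, coefficient = 2
x_4 = 1.5000, f(x_4) = 0.307692, coefficient = 2
x_5 = 1.8125, f(x_5) = 0.233364, coefficient = 2
x_6 = 2.1250, f(x_6) = 0.181303, coefficient = 2
x_7 = 2.4375, f(x_7) = 0.144063, coefficient = 2
x_8 = 2.7500, f(x_8) = 0.116788, coefficient = 1

I ≈ (0.312500/2) × 6.272662 = 0.980103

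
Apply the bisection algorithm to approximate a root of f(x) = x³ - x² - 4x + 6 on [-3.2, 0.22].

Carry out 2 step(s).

f(x) = x³ - x² - 4x + 6
Initial interval: [-3.2, 0.22]

Iteration 1:
  c_1 = (-3.200000 + 0.220000)/2 = -1.490000
  f(c_1) = f(-1.490000) = 6.431951
  f(a) × f(c) < 0, new interval: [-3.200000, -1.490000]
Iteration 2:
  c_2 = (-3.200000 + (-1.490000))/2 = -2.345000
  f(c_2) = f(-2.345000) = -3.014239
  f(a) × f(c) ≥ 0, new interval: [-2.345000, -1.490000]

After 2 iteration(s), the approximation is c_2 = -2.345000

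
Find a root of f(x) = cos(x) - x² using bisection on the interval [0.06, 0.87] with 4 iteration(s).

f(x) = cos(x) - x²
Initial interval: [0.06, 0.87]

Iteration 1:
  c_1 = (0.060000 + 0.870000)/2 = 0.465000
  f(c_1) = f(0.465000) = 0.677597
  f(a) × f(c) ≥ 0, new interval: [0.465000, 0.870000]
Iteration 2:
  c_2 = (0.465000 + 0.870000)/2 = 0.667500
  f(c_2) = f(0.667500) = 0.339815
  f(a) × f(c) ≥ 0, new interval: [0.667500, 0.870000]
Iteration 3:
  c_3 = (0.667500 + 0.870000)/2 = 0.768750
  f(c_3) = f(0.768750) = 0.127804
  f(a) × f(c) ≥ 0, new interval: [0.768750, 0.870000]
Iteration 4:
  c_4 = (0.768750 + 0.870000)/2 = 0.819375
  f(c_4) = f(0.819375) = 0.011303
  f(a) × f(c) ≥ 0, new interval: [0.819375, 0.870000]

After 4 iteration(s), the approximation is c_4 = 0.819375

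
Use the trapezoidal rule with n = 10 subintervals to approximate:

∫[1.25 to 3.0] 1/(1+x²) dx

f(x) = 1/(1+x²)
a = 1.25, b = 3.0, n = 10
h = (b - a)/n = 0.175000

Trapezoidal rule: (h/2)[f(x₀) + 2f(x₁) + 2f(x₂) + ... + f(xₙ)]

x_0 = 1.2500, f(x_0) = 0.390244, coefficient = 1
x_1 = 1.4250, f(x_1) = 0.329965, coefficient = 2
x_2 = 1.6000, f(x_2) = 0.280899, coefficient = 2
x_3 = 1.7750, f(x_3) = 0.240928, coefficient = 2
x_4 = 1.9500, f(x_4) = 0.208225, coefficient = 2
x_5 = 2.1250, f(x_5) = 0.181303, coefficient = 2
x_6 = 2.3000, f(x_6) = 0.158983, coefficient = 2
x_7 = 2.4750, f(x_7) = 0.140339, coefficient = 2
x_8 = 2.6500, f(x_8) = 0.124649, coefficient = 2
x_9 = 2.8250, f(x_9) = 0.111351, coefficient = 2
x_10 = 3.0000, f(x_10) = 0.100000, coefficient = 1

I ≈ (0.175000/2) × 4.043525 = 0.353808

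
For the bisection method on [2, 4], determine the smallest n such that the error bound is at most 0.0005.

We need (b-a)/2^n ≤ 0.0005
(4 - 2)/2^n ≤ 0.0005
2/2^n ≤ 0.0005
2^n ≥ 4000
n ≥ log₂(4000) = 11.97
n ≥ 12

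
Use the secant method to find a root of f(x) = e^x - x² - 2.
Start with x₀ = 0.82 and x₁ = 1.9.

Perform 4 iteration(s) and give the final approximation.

f(x) = e^x - x² - 2
x₀ = 0.82, x₁ = 1.9

Secant formula: x_{n+1} = x_n - f(x_n)(x_n - x_{n-1})/(f(x_n) - f(x_{n-1}))

Iteration 1:
  f(0.820000) = -0.401900
  f(1.900000) = 1.075894
  x_2 = 1.900000 - 1.075894×(1.900000 - 0.820000)/(1.075894 - (-0.401900))
       = 1.113716
Iteration 2:
  f(1.900000) = 1.075894
  f(1.113716) = -0.194708
  x_3 = 1.113716 - (-0.194708)×(1.113716 - 1.900000)/(-0.194708 - 1.075894)
       = 1.234207
Iteration 3:
  f(1.113716) = -0.194708
  f(1.234207) = -0.087614
  x_4 = 1.234207 - (-0.087614)×(1.234207 - 1.113716)/(-0.087614 - (-0.194708))
       = 1.332781
Iteration 4:
  f(1.234207) = -0.087614
  f(1.332781) = 0.015268
  x_5 = 1.332781 - 0.015268×(1.332781 - 1.234207)/(0.015268 - (-0.087614))
       = 1.318152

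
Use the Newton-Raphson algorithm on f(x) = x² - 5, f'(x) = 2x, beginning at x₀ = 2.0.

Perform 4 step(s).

f(x) = x² - 5
f'(x) = 2x
x₀ = 2.0

Newton-Raphson formula: x_{n+1} = x_n - f(x_n)/f'(x_n)

Iteration 1:
  f(2.000000) = -1.000000
  f'(2.000000) = 4.000000
  x_1 = 2.000000 - (-1.000000)/4.000000 = 2.250000
Iteration 2:
  f(2.250000) = 0.062500
  f'(2.250000) = 4.500000
  x_2 = 2.250000 - 0.062500/4.500000 = 2.236111
Iteration 3:
  f(2.236111) = 0.000193
  f'(2.236111) = 4.472222
  x_3 = 2.236111 - 0.000193/4.472222 = 2.236068
Iteration 4:
  f(2.236068) = 0.000000
  f'(2.236068) = 4.472136
  x_4 = 2.236068 - 0.000000/4.472136 = 2.236068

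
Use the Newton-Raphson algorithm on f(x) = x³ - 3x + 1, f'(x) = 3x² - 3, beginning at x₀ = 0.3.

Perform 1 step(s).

f(x) = x³ - 3x + 1
f'(x) = 3x² - 3
x₀ = 0.3

Newton-Raphson formula: x_{n+1} = x_n - f(x_n)/f'(x_n)

Iteration 1:
  f(0.300000) = 0.127000
  f'(0.300000) = -2.730000
  x_1 = 0.300000 - 0.127000/(-2.730000) = 0.346520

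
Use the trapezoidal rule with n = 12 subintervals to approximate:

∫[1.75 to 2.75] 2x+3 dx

f(x) = 2x+3
a = 1.75, b = 2.75, n = 12
h = (b - a)/n = 0.083333

Trapezoidal rule: (h/2)[f(x₀) + 2f(x₁) + 2f(x₂) + ... + f(xₙ)]

x_0 = 1.7500, f(x_0) = 6.500000, coefficient = 1
x_1 = 1.8333, f(x_1) = 6.666667, coefficient = 2
x_2 = 1.9167, f(x_2) = 6.833333, coefficient = 2
x_3 = 2.0000, f(x_3) = 7.000000, coefficient = 2
x_4 = 2.0833, f(x_4) = 7.166667, coefficient = 2
x_5 = 2.1667, f(x_5) = 7.333333, coefficient = 2
x_6 = 2.2500, f(x_6) = 7.500000, coefficient = 2
x_7 = 2.3333, f(x_7) = 7.666667, coefficient = 2
x_8 = 2.4167, f(x_8) = 7.833333, coefficient = 2
x_9 = 2.5000, f(x_9) = 8.000000, coefficient = 2
x_10 = 2.5833, f(x_10) = 8.166667, coefficient = 2
x_11 = 2.6667, f(x_11) = 8.333333, coefficient = 2
x_12 = 2.7500, f(x_12) = 8.500000, coefficient = 1

I ≈ (0.083333/2) × 180.000000 = 7.500000
Exact value: 7.500000
Error: 0.000000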